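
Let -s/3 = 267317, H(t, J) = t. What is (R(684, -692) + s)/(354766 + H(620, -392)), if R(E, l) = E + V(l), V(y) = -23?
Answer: -400645/177693 ≈ -2.2547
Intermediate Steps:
R(E, l) = -23 + E (R(E, l) = E - 23 = -23 + E)
s = -801951 (s = -3*267317 = -801951)
(R(684, -692) + s)/(354766 + H(620, -392)) = ((-23 + 684) - 801951)/(354766 + 620) = (661 - 801951)/355386 = -801290*1/355386 = -400645/177693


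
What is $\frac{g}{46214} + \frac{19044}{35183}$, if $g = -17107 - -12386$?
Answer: $\frac{714000473}{1625947162} \approx 0.43913$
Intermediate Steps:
$g = -4721$ ($g = -17107 + 12386 = -4721$)
$\frac{g}{46214} + \frac{19044}{35183} = - \frac{4721}{46214} + \frac{19044}{35183} = \frac{714000473}{1625947162}$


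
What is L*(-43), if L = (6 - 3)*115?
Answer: -14835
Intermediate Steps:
L = 345 (L = 3*115 = 345)
L*(-43) = 345*(-43) = -14835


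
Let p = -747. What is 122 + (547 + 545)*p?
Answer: -815602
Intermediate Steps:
122 + (547 + 545)*p = 122 + (547 + 545)*(-747) = 122 + 1092*(-747) = 122 - 815724 = -815602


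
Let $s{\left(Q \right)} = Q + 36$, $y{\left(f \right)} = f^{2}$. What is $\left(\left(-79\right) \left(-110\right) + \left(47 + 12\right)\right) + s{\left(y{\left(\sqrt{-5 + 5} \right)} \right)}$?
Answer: $8785$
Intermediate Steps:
$s{\left(Q \right)} = 36 + Q$
$\left(\left(-79\right) \left(-110\right) + \left(47 + 12\right)\right) + s{\left(y{\left(\sqrt{-5 + 5} \right)} \right)} = \left(\left(-79\right) \left(-110\right) + \left(47 + 12\right)\right) + \left(36 + \left(\sqrt{-5 + 5}\right)^{2}\right) = \left(8690 + 59\right) + \left(36 + \left(\sqrt{0}\right)^{2}\right) = 8749 + \left(36 + 0^{2}\right) = 8749 + \left(36 + 0\right) = 8749 + 36 = 8785$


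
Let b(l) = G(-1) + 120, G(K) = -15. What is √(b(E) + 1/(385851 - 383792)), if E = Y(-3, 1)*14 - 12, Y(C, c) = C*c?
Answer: 2*√111286891/2059 ≈ 10.247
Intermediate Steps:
E = -54 (E = -3*1*14 - 12 = -3*14 - 12 = -42 - 12 = -54)
b(l) = 105 (b(l) = -15 + 120 = 105)
√(b(E) + 1/(385851 - 383792)) = √(105 + 1/(385851 - 383792)) = √(105 + 1/2059) = √(216196/2059) = 2*√111286891/2059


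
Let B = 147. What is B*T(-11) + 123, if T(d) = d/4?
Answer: -1125/4 ≈ -281.25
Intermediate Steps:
T(d) = d/4 (T(d) = d*(¼) = d/4)
B*T(-11) + 123 = 147*((¼)*(-11)) + 123 = 147*(-11/4) + 123 = -1617/4 + 123 = -1125/4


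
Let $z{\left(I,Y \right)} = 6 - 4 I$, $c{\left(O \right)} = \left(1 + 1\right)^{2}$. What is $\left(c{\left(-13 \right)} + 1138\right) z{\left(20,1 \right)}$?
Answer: $-84508$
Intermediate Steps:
$c{\left(O \right)} = 4$ ($c{\left(O \right)} = 2^{2} = 4$)
$\left(c{\left(-13 \right)} + 1138\right) z{\left(20,1 \right)} = \left(4 + 1138\right) \left(6 - 80\right) = 1142 \left(6 - 80\right) = 1142 \left(-74\right) = -84508$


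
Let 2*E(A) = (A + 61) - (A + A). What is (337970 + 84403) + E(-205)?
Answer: 422506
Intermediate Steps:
E(A) = 61/2 - A/2 (E(A) = ((A + 61) - (A + A))/2 = ((61 + A) - 2*A)/2 = (61 - A)/2 = 61/2 - A/2)
(337970 + 84403) + E(-205) = (337970 + 84403) + (61/2 - ½*(-205)) = 422373 + (61/2 + 205/2) = 422373 + 133 = 422506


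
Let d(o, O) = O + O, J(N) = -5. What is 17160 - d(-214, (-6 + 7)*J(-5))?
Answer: 17170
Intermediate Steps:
d(o, O) = 2*O
17160 - d(-214, (-6 + 7)*J(-5)) = 17160 - 2*(-6 + 7)*(-5) = 17160 - 2*1*(-5) = 17160 - 2*(-5) = 17160 - 1*(-10) = 17160 + 10 = 17170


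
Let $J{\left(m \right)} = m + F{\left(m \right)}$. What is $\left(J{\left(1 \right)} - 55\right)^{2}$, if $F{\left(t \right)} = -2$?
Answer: $3136$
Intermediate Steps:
$J{\left(m \right)} = -2 + m$ ($J{\left(m \right)} = m - 2 = -2 + m$)
$\left(J{\left(1 \right)} - 55\right)^{2} = \left(\left(-2 + 1\right) - 55\right)^{2} = \left(-1 + \left(-235 + 180\right)\right)^{2} = \left(-1 - 55\right)^{2} = \left(-56\right)^{2} = 3136$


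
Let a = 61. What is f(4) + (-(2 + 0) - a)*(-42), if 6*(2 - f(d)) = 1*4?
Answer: 7942/3 ≈ 2647.3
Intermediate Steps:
f(d) = 4/3 (f(d) = 2 - 4/6 = 2 - ⅙*4 = 2 - ⅔ = 4/3)
f(4) + (-(2 + 0) - a)*(-42) = 4/3 + (-(2 + 0) - 1*61)*(-42) = 4/3 + (-1*2 - 61)*(-42) = 4/3 + (-2 - 61)*(-42) = 4/3 - 63*(-42) = 4/3 + 2646 = 7942/3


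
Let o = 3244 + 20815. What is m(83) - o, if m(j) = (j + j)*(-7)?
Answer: -25221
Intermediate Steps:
o = 24059
m(j) = -14*j (m(j) = (2*j)*(-7) = -14*j)
m(83) - o = -14*83 - 1*24059 = -1162 - 24059 = -25221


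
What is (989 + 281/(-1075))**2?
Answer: 1129743655236/1155625 ≈ 9.7760e+5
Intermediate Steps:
(989 + 281/(-1075))**2 = (989 + 281*(-1/1075))**2 = (989 - 281/1075)**2 = (1062894/1075)**2 = 1129743655236/1155625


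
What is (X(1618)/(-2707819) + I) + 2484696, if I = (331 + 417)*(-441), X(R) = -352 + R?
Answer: 5834884198866/2707819 ≈ 2.1548e+6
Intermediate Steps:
I = -329868 (I = 748*(-441) = -329868)
(X(1618)/(-2707819) + I) + 2484696 = ((-352 + 1618)/(-2707819) - 329868) + 2484696 = (1266*(-1/2707819) - 329868) + 2484696 = (-1266/2707819 - 329868) + 2484696 = -893222839158/2707819 + 2484696 = 5834884198866/2707819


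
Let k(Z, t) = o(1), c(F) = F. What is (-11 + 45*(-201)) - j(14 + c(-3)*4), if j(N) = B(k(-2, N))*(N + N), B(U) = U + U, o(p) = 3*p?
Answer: -9080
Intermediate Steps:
k(Z, t) = 3 (k(Z, t) = 3*1 = 3)
B(U) = 2*U
j(N) = 12*N (j(N) = (2*3)*(N + N) = 6*(2*N) = 12*N)
(-11 + 45*(-201)) - j(14 + c(-3)*4) = (-11 + 45*(-201)) - 12*(14 - 3*4) = (-11 - 9045) - 12*(14 - 12) = -9056 - 12*2 = -9056 - 1*24 = -9056 - 24 = -9080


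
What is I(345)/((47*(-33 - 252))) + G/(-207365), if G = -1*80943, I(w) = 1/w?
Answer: 74811930992/191658138075 ≈ 0.39034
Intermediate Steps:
G = -80943
I(345)/((47*(-33 - 252))) + G/(-207365) = 1/(345*((47*(-33 - 252)))) - 80943/(-207365) = 1/(345*((47*(-285)))) - 80943*(-1/207365) = (1/345)/(-13395) + 80943/207365 = (1/345)*(-1/13395) + 80943/207365 = -1/4621275 + 80943/207365 = 74811930992/191658138075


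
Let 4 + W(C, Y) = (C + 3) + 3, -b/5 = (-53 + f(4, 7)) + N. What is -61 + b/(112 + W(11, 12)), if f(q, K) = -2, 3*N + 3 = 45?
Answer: -1484/25 ≈ -59.360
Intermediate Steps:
N = 14 (N = -1 + (⅓)*45 = -1 + 15 = 14)
b = 205 (b = -5*((-53 - 2) + 14) = -5*(-55 + 14) = -5*(-41) = 205)
W(C, Y) = 2 + C (W(C, Y) = -4 + ((C + 3) + 3) = -4 + ((3 + C) + 3) = -4 + (6 + C) = 2 + C)
-61 + b/(112 + W(11, 12)) = -61 + 205/(112 + (2 + 11)) = -61 + 205/(112 + 13) = -61 + 205/125 = -61 + (1/125)*205 = -61 + 41/25 = -1484/25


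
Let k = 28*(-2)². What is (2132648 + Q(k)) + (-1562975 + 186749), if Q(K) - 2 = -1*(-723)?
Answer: 757147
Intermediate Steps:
k = 112 (k = 28*4 = 112)
Q(K) = 725 (Q(K) = 2 - 1*(-723) = 2 + 723 = 725)
(2132648 + Q(k)) + (-1562975 + 186749) = (2132648 + 725) + (-1562975 + 186749) = 2133373 - 1376226 = 757147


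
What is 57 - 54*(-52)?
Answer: 2865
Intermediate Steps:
57 - 54*(-52) = 57 + 2808 = 2865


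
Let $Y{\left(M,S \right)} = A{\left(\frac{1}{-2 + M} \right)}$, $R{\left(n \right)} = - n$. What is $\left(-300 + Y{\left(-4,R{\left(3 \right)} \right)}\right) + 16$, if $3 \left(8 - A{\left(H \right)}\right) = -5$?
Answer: $- \frac{823}{3} \approx -274.33$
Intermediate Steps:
$A{\left(H \right)} = \frac{29}{3}$ ($A{\left(H \right)} = 8 - - \frac{5}{3} = 8 + \frac{5}{3} = \frac{29}{3}$)
$Y{\left(M,S \right)} = \frac{29}{3}$
$\left(-300 + Y{\left(-4,R{\left(3 \right)} \right)}\right) + 16 = \left(-300 + \frac{29}{3}\right) + 16 = - \frac{871}{3} + 16 = - \frac{823}{3}$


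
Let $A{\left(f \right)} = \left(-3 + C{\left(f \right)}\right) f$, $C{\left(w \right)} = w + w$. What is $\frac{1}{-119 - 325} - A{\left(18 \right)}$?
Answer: $- \frac{263737}{444} \approx -594.0$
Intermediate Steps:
$C{\left(w \right)} = 2 w$
$A{\left(f \right)} = f \left(-3 + 2 f\right)$ ($A{\left(f \right)} = \left(-3 + 2 f\right) f = f \left(-3 + 2 f\right)$)
$\frac{1}{-119 - 325} - A{\left(18 \right)} = \frac{1}{-119 - 325} - 18 \left(-3 + 2 \cdot 18\right) = \frac{1}{-444} - 18 \left(-3 + 36\right) = - \frac{1}{444} - 18 \cdot 33 = - \frac{1}{444} - 594 = - \frac{263737}{444}$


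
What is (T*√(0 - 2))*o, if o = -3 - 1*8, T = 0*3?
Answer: 0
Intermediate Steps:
T = 0
o = -11 (o = -3 - 8 = -11)
(T*√(0 - 2))*o = (0*√(0 - 2))*(-11) = (0*√(-2))*(-11) = (0*(I*√2))*(-11) = 0*(-11) = 0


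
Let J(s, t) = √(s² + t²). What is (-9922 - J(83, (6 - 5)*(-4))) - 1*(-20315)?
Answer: 10393 - √6905 ≈ 10310.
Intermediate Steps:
(-9922 - J(83, (6 - 5)*(-4))) - 1*(-20315) = (-9922 - √(83² + ((6 - 5)*(-4))²)) - 1*(-20315) = (-9922 - √(6889 + (1*(-4))²)) + 20315 = (-9922 - √(6889 + (-4)²)) + 20315 = (-9922 - √(6889 + 16)) + 20315 = (-9922 - √6905) + 20315 = 10393 - √6905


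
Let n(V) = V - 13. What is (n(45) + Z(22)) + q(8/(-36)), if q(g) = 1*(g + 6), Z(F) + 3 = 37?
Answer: 646/9 ≈ 71.778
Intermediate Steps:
Z(F) = 34 (Z(F) = -3 + 37 = 34)
n(V) = -13 + V
q(g) = 6 + g (q(g) = 1*(6 + g) = 6 + g)
(n(45) + Z(22)) + q(8/(-36)) = ((-13 + 45) + 34) + (6 + 8/(-36)) = (32 + 34) + (6 + 8*(-1/36)) = 66 + (6 - 2/9) = 66 + 52/9 = 646/9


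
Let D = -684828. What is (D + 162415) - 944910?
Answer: -1467323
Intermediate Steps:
(D + 162415) - 944910 = (-684828 + 162415) - 944910 = -522413 - 944910 = -1467323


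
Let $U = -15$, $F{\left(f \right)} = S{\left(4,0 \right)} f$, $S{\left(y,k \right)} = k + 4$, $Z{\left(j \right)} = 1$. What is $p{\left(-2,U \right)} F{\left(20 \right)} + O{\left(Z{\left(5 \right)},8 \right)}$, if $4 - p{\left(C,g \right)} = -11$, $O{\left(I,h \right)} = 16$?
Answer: $1216$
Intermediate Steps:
$S{\left(y,k \right)} = 4 + k$
$F{\left(f \right)} = 4 f$ ($F{\left(f \right)} = \left(4 + 0\right) f = 4 f$)
$p{\left(C,g \right)} = 15$ ($p{\left(C,g \right)} = 4 - -11 = 4 + 11 = 15$)
$p{\left(-2,U \right)} F{\left(20 \right)} + O{\left(Z{\left(5 \right)},8 \right)} = 15 \cdot 4 \cdot 20 + 16 = 15 \cdot 80 + 16 = 1200 + 16 = 1216$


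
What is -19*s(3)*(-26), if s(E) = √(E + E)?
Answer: 494*√6 ≈ 1210.0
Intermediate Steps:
s(E) = √2*√E (s(E) = √(2*E) = √2*√E)
-19*s(3)*(-26) = -19*√2*√3*(-26) = -19*√6*(-26) = 494*√6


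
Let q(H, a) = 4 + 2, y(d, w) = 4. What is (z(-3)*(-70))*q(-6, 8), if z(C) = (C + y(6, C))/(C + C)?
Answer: 70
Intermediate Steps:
q(H, a) = 6
z(C) = (4 + C)/(2*C) (z(C) = (C + 4)/(C + C) = (4 + C)/((2*C)) = (4 + C)*(1/(2*C)) = (4 + C)/(2*C))
(z(-3)*(-70))*q(-6, 8) = (((½)*(4 - 3)/(-3))*(-70))*6 = (((½)*(-⅓)*1)*(-70))*6 = -⅙*(-70)*6 = (35/3)*6 = 70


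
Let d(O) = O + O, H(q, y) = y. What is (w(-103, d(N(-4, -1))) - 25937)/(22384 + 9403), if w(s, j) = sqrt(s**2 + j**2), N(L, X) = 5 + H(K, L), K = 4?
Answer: -25937/31787 + sqrt(10613)/31787 ≈ -0.81272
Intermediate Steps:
N(L, X) = 5 + L
d(O) = 2*O
w(s, j) = sqrt(j**2 + s**2)
(w(-103, d(N(-4, -1))) - 25937)/(22384 + 9403) = (sqrt((2*(5 - 4))**2 + (-103)**2) - 25937)/(22384 + 9403) = (sqrt((2*1)**2 + 10609) - 25937)/31787 = (sqrt(2**2 + 10609) - 25937)*(1/31787) = (sqrt(4 + 10609) - 25937)*(1/31787) = (sqrt(10613) - 25937)*(1/31787) = (-25937 + sqrt(10613))*(1/31787) = -25937/31787 + sqrt(10613)/31787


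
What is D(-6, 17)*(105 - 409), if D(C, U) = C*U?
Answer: 31008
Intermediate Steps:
D(-6, 17)*(105 - 409) = (-6*17)*(105 - 409) = -102*(-304) = 31008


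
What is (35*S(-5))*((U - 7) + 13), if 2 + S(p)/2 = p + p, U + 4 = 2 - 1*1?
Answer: -2520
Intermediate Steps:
U = -3 (U = -4 + (2 - 1*1) = -4 + (2 - 1) = -4 + 1 = -3)
S(p) = -4 + 4*p (S(p) = -4 + 2*(p + p) = -4 + 2*(2*p) = -4 + 4*p)
(35*S(-5))*((U - 7) + 13) = (35*(-4 + 4*(-5)))*((-3 - 7) + 13) = (35*(-4 - 20))*(-10 + 13) = (35*(-24))*3 = -840*3 = -2520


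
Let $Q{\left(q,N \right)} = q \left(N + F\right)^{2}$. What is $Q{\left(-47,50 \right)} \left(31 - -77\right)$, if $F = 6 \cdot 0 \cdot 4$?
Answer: $-12690000$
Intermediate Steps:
$F = 0$ ($F = 0 \cdot 4 = 0$)
$Q{\left(q,N \right)} = q N^{2}$ ($Q{\left(q,N \right)} = q \left(N + 0\right)^{2} = q N^{2}$)
$Q{\left(-47,50 \right)} \left(31 - -77\right) = - 47 \cdot 50^{2} \left(31 - -77\right) = \left(-47\right) 2500 \left(31 + 77\right) = \left(-117500\right) 108 = -12690000$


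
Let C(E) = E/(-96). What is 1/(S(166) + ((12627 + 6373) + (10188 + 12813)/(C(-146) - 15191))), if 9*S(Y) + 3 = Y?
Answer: 6561855/124784151053 ≈ 5.2586e-5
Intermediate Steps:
S(Y) = -⅓ + Y/9
C(E) = -E/96 (C(E) = E*(-1/96) = -E/96)
1/(S(166) + ((12627 + 6373) + (10188 + 12813)/(C(-146) - 15191))) = 1/((-⅓ + (⅑)*166) + ((12627 + 6373) + (10188 + 12813)/(-1/96*(-146) - 15191))) = 1/((-⅓ + 166/9) + (19000 + 23001/(73/48 - 15191))) = 1/(163/9 + (19000 + 23001/(-729095/48))) = 1/(163/9 + (19000 + 23001*(-48/729095))) = 1/(163/9 + (19000 - 1104048/729095)) = 1/(163/9 + 13851700952/729095) = 1/(124784151053/6561855) = 6561855/124784151053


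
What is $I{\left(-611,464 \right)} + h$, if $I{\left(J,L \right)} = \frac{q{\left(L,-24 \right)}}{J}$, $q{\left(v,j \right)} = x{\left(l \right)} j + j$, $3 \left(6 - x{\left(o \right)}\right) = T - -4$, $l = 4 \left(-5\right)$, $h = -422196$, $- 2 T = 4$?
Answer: $- \frac{257961604}{611} \approx -4.222 \cdot 10^{5}$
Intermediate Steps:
$T = -2$ ($T = \left(- \frac{1}{2}\right) 4 = -2$)
$l = -20$
$x{\left(o \right)} = \frac{16}{3}$ ($x{\left(o \right)} = 6 - \frac{-2 - -4}{3} = 6 - \frac{-2 + 4}{3} = 6 - \frac{2}{3} = \frac{16}{3}$)
$q{\left(v,j \right)} = \frac{19 j}{3}$ ($q{\left(v,j \right)} = \frac{16 j}{3} + j = \frac{19 j}{3}$)
$I{\left(J,L \right)} = - \frac{152}{J}$ ($I{\left(J,L \right)} = \frac{\frac{19}{3} \left(-24\right)}{J} = - \frac{152}{J}$)
$I{\left(-611,464 \right)} + h = - \frac{152}{-611} - 422196 = \left(-152\right) \left(- \frac{1}{611}\right) - 422196 = \frac{152}{611} - 422196 = - \frac{257961604}{611}$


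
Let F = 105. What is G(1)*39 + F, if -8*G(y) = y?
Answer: 801/8 ≈ 100.13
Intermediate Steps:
G(y) = -y/8
G(1)*39 + F = -1/8*1*39 + 105 = -1/8*39 + 105 = -39/8 + 105 = 801/8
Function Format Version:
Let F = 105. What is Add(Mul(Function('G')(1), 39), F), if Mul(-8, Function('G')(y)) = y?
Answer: Rational(801, 8) ≈ 100.13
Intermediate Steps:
Function('G')(y) = Mul(Rational(-1, 8), y)
Add(Mul(Function('G')(1), 39), F) = Add(Mul(Mul(Rational(-1, 8), 1), 39), 105) = Add(Mul(Rational(-1, 8), 39), 105) = Add(Rational(-39, 8), 105) = Rational(801, 8)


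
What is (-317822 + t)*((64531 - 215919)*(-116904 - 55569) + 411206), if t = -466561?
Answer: -20480831342998590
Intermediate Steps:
(-317822 + t)*((64531 - 215919)*(-116904 - 55569) + 411206) = (-317822 - 466561)*((64531 - 215919)*(-116904 - 55569) + 411206) = -784383*(-151388*(-172473) + 411206) = -784383*(26110342524 + 411206) = -784383*26110753730 = -20480831342998590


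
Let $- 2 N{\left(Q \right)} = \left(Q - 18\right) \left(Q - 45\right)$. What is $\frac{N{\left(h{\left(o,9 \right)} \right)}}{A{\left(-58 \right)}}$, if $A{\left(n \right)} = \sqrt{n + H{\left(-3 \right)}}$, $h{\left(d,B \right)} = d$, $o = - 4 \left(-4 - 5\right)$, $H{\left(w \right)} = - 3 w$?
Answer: $- \frac{81 i}{7} \approx - 11.571 i$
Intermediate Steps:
$o = 36$ ($o = \left(-4\right) \left(-9\right) = 36$)
$N{\left(Q \right)} = - \frac{\left(-45 + Q\right) \left(-18 + Q\right)}{2}$ ($N{\left(Q \right)} = - \frac{\left(Q - 18\right) \left(Q - 45\right)}{2} = - \frac{\left(-18 + Q\right) \left(-45 + Q\right)}{2} = - \frac{\left(-45 + Q\right) \left(-18 + Q\right)}{2}$)
$A{\left(n \right)} = \sqrt{9 + n}$ ($A{\left(n \right)} = \sqrt{n - -9} = \sqrt{n + 9} = \sqrt{9 + n}$)
$\frac{N{\left(h{\left(o,9 \right)} \right)}}{A{\left(-58 \right)}} = \frac{-405 - \frac{36^{2}}{2} + \frac{63}{2} \cdot 36}{\sqrt{9 - 58}} = \frac{-405 - 648 + 1134}{\sqrt{-49}} = \frac{-405 - 648 + 1134}{7 i} = 81 \left(- \frac{i}{7}\right) = - \frac{81 i}{7}$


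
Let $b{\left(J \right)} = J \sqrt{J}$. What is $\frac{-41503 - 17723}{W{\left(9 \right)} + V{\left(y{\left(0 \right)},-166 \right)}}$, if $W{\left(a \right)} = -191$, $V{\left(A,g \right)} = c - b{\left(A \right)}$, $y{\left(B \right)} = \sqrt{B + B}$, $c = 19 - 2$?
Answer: $\frac{9871}{29} \approx 340.38$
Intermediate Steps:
$c = 17$ ($c = 19 - 2 = 17$)
$b{\left(J \right)} = J^{\frac{3}{2}}$
$y{\left(B \right)} = \sqrt{2} \sqrt{B}$ ($y{\left(B \right)} = \sqrt{2 B} = \sqrt{2} \sqrt{B}$)
$V{\left(A,g \right)} = 17 - A^{\frac{3}{2}}$
$\frac{-41503 - 17723}{W{\left(9 \right)} + V{\left(y{\left(0 \right)},-166 \right)}} = \frac{-41503 - 17723}{-191 + \left(17 - \left(\sqrt{2} \sqrt{0}\right)^{\frac{3}{2}}\right)} = - \frac{59226}{-191 + \left(17 - \left(\sqrt{2} \cdot 0\right)^{\frac{3}{2}}\right)} = - \frac{59226}{-191 + \left(17 - 0^{\frac{3}{2}}\right)} = - \frac{59226}{-191 + \left(17 - 0\right)} = - \frac{59226}{-191 + \left(17 + 0\right)} = - \frac{59226}{-191 + 17} = - \frac{59226}{-174} = \left(-59226\right) \left(- \frac{1}{174}\right) = \frac{9871}{29}$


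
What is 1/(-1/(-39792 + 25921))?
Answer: 13871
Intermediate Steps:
1/(-1/(-39792 + 25921)) = 1/(-1/(-13871)) = 1/(-1*(-1/13871)) = 1/(1/13871) = 13871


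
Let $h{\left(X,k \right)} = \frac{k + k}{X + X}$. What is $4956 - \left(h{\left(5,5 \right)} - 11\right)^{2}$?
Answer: $4856$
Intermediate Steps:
$h{\left(X,k \right)} = \frac{k}{X}$ ($h{\left(X,k \right)} = \frac{2 k}{2 X} = 2 k \frac{1}{2 X} = \frac{k}{X}$)
$4956 - \left(h{\left(5,5 \right)} - 11\right)^{2} = 4956 - \left(\frac{5}{5} - 11\right)^{2} = 4956 - \left(5 \cdot \frac{1}{5} - 11\right)^{2} = 4956 - \left(1 - 11\right)^{2} = 4956 - \left(-10\right)^{2} = 4956 - 100 = 4856$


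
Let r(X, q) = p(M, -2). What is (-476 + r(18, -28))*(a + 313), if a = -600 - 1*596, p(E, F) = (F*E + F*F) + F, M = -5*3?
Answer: 392052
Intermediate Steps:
M = -15
p(E, F) = F + F**2 + E*F (p(E, F) = (E*F + F**2) + F = (F**2 + E*F) + F = F + F**2 + E*F)
r(X, q) = 32 (r(X, q) = -2*(1 - 15 - 2) = -2*(-16) = 32)
a = -1196 (a = -600 - 596 = -1196)
(-476 + r(18, -28))*(a + 313) = (-476 + 32)*(-1196 + 313) = -444*(-883) = 392052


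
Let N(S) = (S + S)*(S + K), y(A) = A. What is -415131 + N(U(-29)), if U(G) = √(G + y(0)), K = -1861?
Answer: -415189 - 3722*I*√29 ≈ -4.1519e+5 - 20044.0*I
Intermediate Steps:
U(G) = √G (U(G) = √(G + 0) = √G)
N(S) = 2*S*(-1861 + S) (N(S) = (S + S)*(S - 1861) = (2*S)*(-1861 + S) = 2*S*(-1861 + S))
-415131 + N(U(-29)) = -415131 + 2*√(-29)*(-1861 + √(-29)) = -415131 + 2*(I*√29)*(-1861 + I*√29) = -415131 + 2*I*√29*(-1861 + I*√29)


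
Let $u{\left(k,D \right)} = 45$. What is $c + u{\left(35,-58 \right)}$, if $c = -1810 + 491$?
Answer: $-1274$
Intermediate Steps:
$c = -1319$
$c + u{\left(35,-58 \right)} = -1319 + 45 = -1274$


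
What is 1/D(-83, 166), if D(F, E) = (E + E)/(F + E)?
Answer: 1/4 ≈ 0.25000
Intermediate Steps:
D(F, E) = 2*E/(E + F) (D(F, E) = (2*E)/(E + F) = 2*E/(E + F))
1/D(-83, 166) = 1/(2*166/(166 - 83)) = 1/(2*166/83) = 1/(2*166*(1/83)) = 1/4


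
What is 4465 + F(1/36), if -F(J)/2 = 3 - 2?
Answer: 4463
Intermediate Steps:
F(J) = -2 (F(J) = -2*(3 - 2) = -2*1 = -2)
4465 + F(1/36) = 4465 - 2 = 4463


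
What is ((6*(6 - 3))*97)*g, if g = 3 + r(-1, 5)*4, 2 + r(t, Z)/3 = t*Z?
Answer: -141426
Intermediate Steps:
r(t, Z) = -6 + 3*Z*t (r(t, Z) = -6 + 3*(t*Z) = -6 + 3*(Z*t) = -6 + 3*Z*t)
g = -81 (g = 3 + (-6 + 3*5*(-1))*4 = 3 + (-6 - 15)*4 = 3 - 21*4 = 3 - 84 = -81)
((6*(6 - 3))*97)*g = ((6*(6 - 3))*97)*(-81) = ((6*3)*97)*(-81) = (18*97)*(-81) = 1746*(-81) = -141426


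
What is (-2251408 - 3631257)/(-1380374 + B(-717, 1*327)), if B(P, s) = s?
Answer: 5882665/1380047 ≈ 4.2627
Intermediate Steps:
(-2251408 - 3631257)/(-1380374 + B(-717, 1*327)) = (-2251408 - 3631257)/(-1380374 + 1*327) = -5882665/(-1380374 + 327) = -5882665/(-1380047) = -5882665*(-1/1380047) = 5882665/1380047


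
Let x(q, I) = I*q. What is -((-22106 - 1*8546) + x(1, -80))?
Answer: 30732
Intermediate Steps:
-((-22106 - 1*8546) + x(1, -80)) = -((-22106 - 1*8546) - 80*1) = -((-22106 - 8546) - 80) = -(-30652 - 80) = -1*(-30732) = 30732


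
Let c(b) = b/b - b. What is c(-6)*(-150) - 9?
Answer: -1059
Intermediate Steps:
c(b) = 1 - b
c(-6)*(-150) - 9 = (1 - 1*(-6))*(-150) - 9 = (1 + 6)*(-150) - 9 = 7*(-150) - 9 = -1050 - 9 = -1059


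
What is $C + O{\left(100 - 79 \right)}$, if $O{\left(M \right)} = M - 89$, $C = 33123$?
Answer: $33055$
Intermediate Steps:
$O{\left(M \right)} = -89 + M$ ($O{\left(M \right)} = M - 89 = -89 + M$)
$C + O{\left(100 - 79 \right)} = 33123 + \left(-89 + \left(100 - 79\right)\right) = 33123 + \left(-89 + 21\right) = 33123 - 68 = 33055$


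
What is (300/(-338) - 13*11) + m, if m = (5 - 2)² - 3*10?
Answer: -27866/169 ≈ -164.89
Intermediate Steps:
m = -21 (m = 3² - 30 = 9 - 30 = -21)
(300/(-338) - 13*11) + m = (300/(-338) - 13*11) - 21 = (300*(-1/338) - 143) - 21 = (-150/169 - 143) - 21 = -24317/169 - 21 = -27866/169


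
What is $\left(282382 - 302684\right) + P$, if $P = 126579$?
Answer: $106277$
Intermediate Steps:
$\left(282382 - 302684\right) + P = \left(282382 - 302684\right) + 126579 = -20302 + 126579 = 106277$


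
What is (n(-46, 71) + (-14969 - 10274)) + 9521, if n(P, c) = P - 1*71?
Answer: -15839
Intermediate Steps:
n(P, c) = -71 + P (n(P, c) = P - 71 = -71 + P)
(n(-46, 71) + (-14969 - 10274)) + 9521 = ((-71 - 46) + (-14969 - 10274)) + 9521 = (-117 - 25243) + 9521 = -25360 + 9521 = -15839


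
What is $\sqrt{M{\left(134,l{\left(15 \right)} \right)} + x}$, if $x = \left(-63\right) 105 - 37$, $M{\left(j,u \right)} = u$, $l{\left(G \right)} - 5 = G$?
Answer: $2 i \sqrt{1658} \approx 81.437 i$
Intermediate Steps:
$l{\left(G \right)} = 5 + G$
$x = -6652$ ($x = -6615 - 37 = -6652$)
$\sqrt{M{\left(134,l{\left(15 \right)} \right)} + x} = \sqrt{\left(5 + 15\right) - 6652} = \sqrt{20 - 6652} = \sqrt{-6632} = 2 i \sqrt{1658}$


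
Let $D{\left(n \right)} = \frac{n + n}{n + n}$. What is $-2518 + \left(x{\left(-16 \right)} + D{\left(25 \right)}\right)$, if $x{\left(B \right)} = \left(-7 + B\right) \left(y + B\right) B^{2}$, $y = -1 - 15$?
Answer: $185899$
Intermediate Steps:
$D{\left(n \right)} = 1$ ($D{\left(n \right)} = \frac{2 n}{2 n} = 2 n \frac{1}{2 n} = 1$)
$y = -16$ ($y = -1 - 15 = -16$)
$x{\left(B \right)} = B^{2} \left(-16 + B\right) \left(-7 + B\right)$ ($x{\left(B \right)} = \left(-7 + B\right) \left(-16 + B\right) B^{2} = \left(-16 + B\right) \left(-7 + B\right) B^{2} = B^{2} \left(-16 + B\right) \left(-7 + B\right)$)
$-2518 + \left(x{\left(-16 \right)} + D{\left(25 \right)}\right) = -2518 + \left(\left(-16\right)^{2} \left(112 + \left(-16\right)^{2} - -368\right) + 1\right) = -2518 + \left(256 \left(112 + 256 + 368\right) + 1\right) = -2518 + \left(256 \cdot 736 + 1\right) = -2518 + \left(188416 + 1\right) = -2518 + 188417 = 185899$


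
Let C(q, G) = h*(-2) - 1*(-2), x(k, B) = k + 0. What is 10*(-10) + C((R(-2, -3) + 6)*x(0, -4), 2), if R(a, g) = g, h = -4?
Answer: -90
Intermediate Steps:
x(k, B) = k
C(q, G) = 10 (C(q, G) = -4*(-2) - 1*(-2) = 8 + 2 = 10)
10*(-10) + C((R(-2, -3) + 6)*x(0, -4), 2) = 10*(-10) + 10 = -100 + 10 = -90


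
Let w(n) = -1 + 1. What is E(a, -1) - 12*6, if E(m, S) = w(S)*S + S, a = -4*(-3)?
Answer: -73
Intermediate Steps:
w(n) = 0
a = 12
E(m, S) = S (E(m, S) = 0*S + S = 0 + S = S)
E(a, -1) - 12*6 = -1 - 12*6 = -1 - 72 = -73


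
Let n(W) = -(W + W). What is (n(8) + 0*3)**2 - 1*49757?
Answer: -49501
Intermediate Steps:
n(W) = -2*W
(n(8) + 0*3)**2 - 1*49757 = (-2*8 + 0*3)**2 - 1*49757 = (-16 + 0)**2 - 49757 = (-16)**2 - 49757 = 256 - 49757 = -49501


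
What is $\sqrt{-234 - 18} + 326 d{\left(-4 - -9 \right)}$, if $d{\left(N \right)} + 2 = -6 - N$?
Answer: $-4238 + 6 i \sqrt{7} \approx -4238.0 + 15.875 i$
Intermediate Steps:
$d{\left(N \right)} = -8 - N$ ($d{\left(N \right)} = -2 - \left(6 + N\right) = -8 - N$)
$\sqrt{-234 - 18} + 326 d{\left(-4 - -9 \right)} = \sqrt{-234 - 18} + 326 \left(-8 - \left(-4 - -9\right)\right) = \sqrt{-252} + 326 \left(-8 - \left(-4 + 9\right)\right) = 6 i \sqrt{7} + 326 \left(-8 - 5\right) = 6 i \sqrt{7} + 326 \left(-13\right) = 6 i \sqrt{7} - 4238 = -4238 + 6 i \sqrt{7}$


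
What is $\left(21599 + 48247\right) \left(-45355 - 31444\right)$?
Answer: $-5364102954$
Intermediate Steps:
$\left(21599 + 48247\right) \left(-45355 - 31444\right) = 69846 \left(-76799\right) = -5364102954$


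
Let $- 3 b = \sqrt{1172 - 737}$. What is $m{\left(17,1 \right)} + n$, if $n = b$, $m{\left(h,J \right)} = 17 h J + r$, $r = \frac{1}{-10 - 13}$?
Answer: $\frac{6646}{23} - \frac{\sqrt{435}}{3} \approx 282.0$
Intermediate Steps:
$r = - \frac{1}{23}$ ($r = \frac{1}{-23} = - \frac{1}{23} \approx -0.043478$)
$b = - \frac{\sqrt{435}}{3}$ ($b = - \frac{\sqrt{1172 - 737}}{3} = - \frac{\sqrt{435}}{3} \approx -6.9522$)
$m{\left(h,J \right)} = - \frac{1}{23} + 17 J h$ ($m{\left(h,J \right)} = 17 h J - \frac{1}{23} = 17 J h - \frac{1}{23} = - \frac{1}{23} + 17 J h$)
$n = - \frac{\sqrt{435}}{3} \approx -6.9522$
$m{\left(17,1 \right)} + n = \left(- \frac{1}{23} + 17 \cdot 1 \cdot 17\right) - \frac{\sqrt{435}}{3} = \left(- \frac{1}{23} + 289\right) - \frac{\sqrt{435}}{3} = \frac{6646}{23} - \frac{\sqrt{435}}{3}$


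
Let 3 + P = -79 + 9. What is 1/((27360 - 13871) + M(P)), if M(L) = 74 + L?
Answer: 1/13490 ≈ 7.4129e-5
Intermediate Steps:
P = -73 (P = -3 + (-79 + 9) = -3 - 70 = -73)
1/((27360 - 13871) + M(P)) = 1/((27360 - 13871) + (74 - 73)) = 1/(13489 + 1) = 1/13490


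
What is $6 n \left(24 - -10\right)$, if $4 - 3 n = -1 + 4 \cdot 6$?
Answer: $-1292$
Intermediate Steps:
$n = - \frac{19}{3}$ ($n = \frac{4}{3} - \frac{-1 + 4 \cdot 6}{3} = \frac{4}{3} - \frac{-1 + 24}{3} = \frac{4}{3} - \frac{23}{3} = - \frac{19}{3} \approx -6.3333$)
$6 n \left(24 - -10\right) = 6 \left(- \frac{19}{3}\right) \left(24 - -10\right) = - 38 \left(24 + 10\right) = \left(-38\right) 34 = -1292$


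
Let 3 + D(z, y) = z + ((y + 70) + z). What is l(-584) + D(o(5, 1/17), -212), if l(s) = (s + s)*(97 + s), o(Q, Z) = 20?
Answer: 568711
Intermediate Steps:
l(s) = 2*s*(97 + s) (l(s) = (2*s)*(97 + s) = 2*s*(97 + s))
D(z, y) = 67 + y + 2*z (D(z, y) = -3 + (z + ((y + 70) + z)) = -3 + (z + ((70 + y) + z)) = -3 + (z + (70 + y + z)) = -3 + (70 + y + 2*z) = 67 + y + 2*z)
l(-584) + D(o(5, 1/17), -212) = 2*(-584)*(97 - 584) + (67 - 212 + 2*20) = 2*(-584)*(-487) + (67 - 212 + 40) = 568816 - 105 = 568711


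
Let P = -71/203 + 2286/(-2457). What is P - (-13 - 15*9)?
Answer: 1161581/7917 ≈ 146.72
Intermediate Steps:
P = -10135/7917 (P = -71*1/203 + 2286*(-1/2457) = -71/203 - 254/273 = -10135/7917 ≈ -1.2802)
P - (-13 - 15*9) = -10135/7917 - (-13 - 15*9) = -10135/7917 - (-13 - 135) = -10135/7917 - 1*(-148) = -10135/7917 + 148 = 1161581/7917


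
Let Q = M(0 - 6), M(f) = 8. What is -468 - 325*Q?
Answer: -3068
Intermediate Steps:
Q = 8
-468 - 325*Q = -468 - 325*8 = -468 - 2600 = -3068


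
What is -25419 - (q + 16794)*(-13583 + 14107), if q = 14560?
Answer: -16454915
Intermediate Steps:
-25419 - (q + 16794)*(-13583 + 14107) = -25419 - (14560 + 16794)*(-13583 + 14107) = -25419 - 31354*524 = -25419 - 1*16429496 = -25419 - 16429496 = -16454915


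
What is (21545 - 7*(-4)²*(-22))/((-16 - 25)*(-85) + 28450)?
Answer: 8003/10645 ≈ 0.75181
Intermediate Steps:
(21545 - 7*(-4)²*(-22))/((-16 - 25)*(-85) + 28450) = (21545 - 7*16*(-22))/(-41*(-85) + 28450) = (21545 - 112*(-22))/(3485 + 28450) = (21545 + 2464)/31935 = 24009*(1/31935) = 8003/10645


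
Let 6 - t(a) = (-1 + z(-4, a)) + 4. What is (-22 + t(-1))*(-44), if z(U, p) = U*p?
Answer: 1012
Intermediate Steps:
t(a) = 3 + 4*a (t(a) = 6 - ((-1 - 4*a) + 4) = 6 - (3 - 4*a) = 6 + (-3 + 4*a) = 3 + 4*a)
(-22 + t(-1))*(-44) = (-22 + (3 + 4*(-1)))*(-44) = (-22 + (3 - 4))*(-44) = (-22 - 1)*(-44) = -23*(-44) = 1012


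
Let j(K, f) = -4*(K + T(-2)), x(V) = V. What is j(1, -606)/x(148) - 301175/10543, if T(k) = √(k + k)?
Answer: -11154018/390091 - 2*I/37 ≈ -28.593 - 0.054054*I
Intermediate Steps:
T(k) = √2*√k (T(k) = √(2*k) = √2*√k)
j(K, f) = -8*I - 4*K (j(K, f) = -4*(K + √2*√(-2)) = -4*(K + √2*(I*√2)) = -4*(K + 2*I) = -8*I - 4*K)
j(1, -606)/x(148) - 301175/10543 = (-8*I - 4*1)/148 - 301175/10543 = (-8*I - 4)*(1/148) - 301175*1/10543 = (-4 - 8*I)*(1/148) - 301175/10543 = (-1/37 - 2*I/37) - 301175/10543 = -11154018/390091 - 2*I/37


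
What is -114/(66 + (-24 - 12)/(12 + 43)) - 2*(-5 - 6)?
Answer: 12133/599 ≈ 20.255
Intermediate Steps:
-114/(66 + (-24 - 12)/(12 + 43)) - 2*(-5 - 6) = -114/(66 - 36/55) - 2*(-11) = -114/(66 - 36*1/55) + 22 = -114/(66 - 36/55) + 22 = -114/3594/55 + 22 = -114*55/3594 + 22 = -1045/599 + 22 = 12133/599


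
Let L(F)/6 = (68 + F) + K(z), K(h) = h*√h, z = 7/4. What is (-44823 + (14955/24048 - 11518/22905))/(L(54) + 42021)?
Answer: -39094157406672551/37288819877222565 + 19202799933107*√7/149155279508890260 ≈ -1.0481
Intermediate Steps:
z = 7/4 (z = 7*(¼) = 7/4 ≈ 1.7500)
K(h) = h^(3/2)
L(F) = 408 + 6*F + 21*√7/4 (L(F) = 6*((68 + F) + (7/4)^(3/2)) = 6*((68 + F) + 7*√7/8) = 6*(68 + F + 7*√7/8) = 408 + 6*F + 21*√7/4)
(-44823 + (14955/24048 - 11518/22905))/(L(54) + 42021) = (-44823 + (14955/24048 - 11518/22905))/((408 + 6*54 + 21*√7/4) + 42021) = (-44823 + (14955*(1/24048) - 11518*1/22905))/((408 + 324 + 21*√7/4) + 42021) = (-44823 + (4985/8016 - 11518/22905))/((732 + 21*√7/4) + 42021) = (-44823 + 7284379/61202160)/(42753 + 21*√7/4) = -2743257133301/(61202160*(42753 + 21*√7/4))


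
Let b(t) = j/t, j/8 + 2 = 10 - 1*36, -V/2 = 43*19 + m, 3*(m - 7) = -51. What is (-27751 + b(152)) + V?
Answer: -557963/19 ≈ -29366.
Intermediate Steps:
m = -10 (m = 7 + (⅓)*(-51) = 7 - 17 = -10)
V = -1614 (V = -2*(43*19 - 10) = -2*(817 - 10) = -2*807 = -1614)
j = -224 (j = -16 + 8*(10 - 1*36) = -16 + 8*(10 - 36) = -16 + 8*(-26) = -16 - 208 = -224)
b(t) = -224/t
(-27751 + b(152)) + V = (-27751 - 224/152) - 1614 = (-27751 - 224*1/152) - 1614 = (-27751 - 28/19) - 1614 = -527297/19 - 1614 = -557963/19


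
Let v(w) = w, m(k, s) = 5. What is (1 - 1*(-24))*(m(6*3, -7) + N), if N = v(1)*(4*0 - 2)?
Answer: 75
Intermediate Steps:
N = -2 (N = 1*(4*0 - 2) = 1*(0 - 2) = 1*(-2) = -2)
(1 - 1*(-24))*(m(6*3, -7) + N) = (1 - 1*(-24))*(5 - 2) = (1 + 24)*3 = 25*3 = 75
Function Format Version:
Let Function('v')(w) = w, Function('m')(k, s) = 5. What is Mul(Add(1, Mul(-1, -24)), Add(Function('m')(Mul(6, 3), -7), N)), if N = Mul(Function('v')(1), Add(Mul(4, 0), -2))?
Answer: 75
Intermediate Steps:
N = -2 (N = Mul(1, Add(Mul(4, 0), -2)) = Mul(1, Add(0, -2)) = Mul(1, -2) = -2)
Mul(Add(1, Mul(-1, -24)), Add(Function('m')(Mul(6, 3), -7), N)) = Mul(Add(1, Mul(-1, -24)), Add(5, -2)) = Mul(Add(1, 24), 3) = Mul(25, 3) = 75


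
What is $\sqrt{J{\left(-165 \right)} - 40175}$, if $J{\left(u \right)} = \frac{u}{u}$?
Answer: $i \sqrt{40174} \approx 200.43 i$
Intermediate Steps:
$J{\left(u \right)} = 1$
$\sqrt{J{\left(-165 \right)} - 40175} = \sqrt{1 - 40175} = \sqrt{-40174} = i \sqrt{40174}$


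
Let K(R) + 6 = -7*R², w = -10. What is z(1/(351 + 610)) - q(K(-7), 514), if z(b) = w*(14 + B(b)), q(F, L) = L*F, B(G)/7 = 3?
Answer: 179036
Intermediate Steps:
B(G) = 21 (B(G) = 7*3 = 21)
K(R) = -6 - 7*R²
q(F, L) = F*L
z(b) = -350 (z(b) = -10*(14 + 21) = -10*35 = -350)
z(1/(351 + 610)) - q(K(-7), 514) = -350 - (-6 - 7*(-7)²)*514 = -350 - (-6 - 7*49)*514 = -350 - (-6 - 343)*514 = -350 - (-349)*514 = -350 - 1*(-179386) = -350 + 179386 = 179036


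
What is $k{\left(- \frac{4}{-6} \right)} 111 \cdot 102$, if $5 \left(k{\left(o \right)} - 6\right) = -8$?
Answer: $\frac{249084}{5} \approx 49817.0$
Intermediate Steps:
$k{\left(o \right)} = \frac{22}{5}$ ($k{\left(o \right)} = 6 + \frac{1}{5} \left(-8\right) = 6 - \frac{8}{5} = \frac{22}{5}$)
$k{\left(- \frac{4}{-6} \right)} 111 \cdot 102 = \frac{22}{5} \cdot 111 \cdot 102 = \frac{2442}{5} \cdot 102 = \frac{249084}{5}$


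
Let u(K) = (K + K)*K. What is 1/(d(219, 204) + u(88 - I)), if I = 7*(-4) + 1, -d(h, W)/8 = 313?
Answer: 1/23946 ≈ 4.1761e-5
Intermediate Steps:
d(h, W) = -2504 (d(h, W) = -8*313 = -2504)
I = -27 (I = -28 + 1 = -27)
u(K) = 2*K² (u(K) = (2*K)*K = 2*K²)
1/(d(219, 204) + u(88 - I)) = 1/(-2504 + 2*(88 - 1*(-27))²) = 1/(-2504 + 2*(88 + 27)²) = 1/(-2504 + 2*115²) = 1/(-2504 + 2*13225) = 1/(-2504 + 26450) = 1/23946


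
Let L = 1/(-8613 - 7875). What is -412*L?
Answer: 103/4122 ≈ 0.024988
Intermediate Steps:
L = -1/16488 (L = 1/(-16488) = -1/16488 ≈ -6.0650e-5)
-412*L = -412*(-1/16488) = 103/4122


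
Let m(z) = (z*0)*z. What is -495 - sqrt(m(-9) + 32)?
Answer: -495 - 4*sqrt(2) ≈ -500.66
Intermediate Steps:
m(z) = 0 (m(z) = 0*z = 0)
-495 - sqrt(m(-9) + 32) = -495 - sqrt(0 + 32) = -495 - sqrt(32) = -495 - 4*sqrt(2)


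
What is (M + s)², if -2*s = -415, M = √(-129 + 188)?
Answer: 172461/4 + 415*√59 ≈ 46303.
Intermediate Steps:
M = √59 ≈ 7.6811
s = 415/2 (s = -½*(-415) = 415/2 ≈ 207.50)
(M + s)² = (√59 + 415/2)² = (415/2 + √59)²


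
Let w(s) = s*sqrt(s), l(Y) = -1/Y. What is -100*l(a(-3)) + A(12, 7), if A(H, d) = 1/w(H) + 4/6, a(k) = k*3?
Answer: -94/9 + sqrt(3)/72 ≈ -10.420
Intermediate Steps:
a(k) = 3*k
w(s) = s**(3/2)
A(H, d) = 2/3 + H**(-3/2) (A(H, d) = 1/H**(3/2) + 4/6 = 1/H**(3/2) + 4*(1/6) = H**(-3/2) + 2/3 = 2/3 + H**(-3/2))
-100*l(a(-3)) + A(12, 7) = -(-100)/(3*(-3)) + (2/3 + 12**(-3/2)) = -(-100)/(-9) + (2/3 + sqrt(3)/72) = -(-100)*(-1)/9 + (2/3 + sqrt(3)/72) = -100*1/9 + (2/3 + sqrt(3)/72) = -100/9 + (2/3 + sqrt(3)/72) = -94/9 + sqrt(3)/72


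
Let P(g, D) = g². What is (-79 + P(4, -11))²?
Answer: 3969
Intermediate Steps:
(-79 + P(4, -11))² = (-79 + 4²)² = (-79 + 16)² = (-63)² = 3969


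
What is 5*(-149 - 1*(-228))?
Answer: 395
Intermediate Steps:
5*(-149 - 1*(-228)) = 5*(-149 + 228) = 5*79 = 395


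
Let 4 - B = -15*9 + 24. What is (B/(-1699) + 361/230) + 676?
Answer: 264747409/390770 ≈ 677.50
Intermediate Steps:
B = 115 (B = 4 - (-15*9 + 24) = 4 - (-135 + 24) = 4 - 1*(-111) = 4 + 111 = 115)
(B/(-1699) + 361/230) + 676 = (115/(-1699) + 361/230) + 676 = (115*(-1/1699) + 361*(1/230)) + 676 = (-115/1699 + 361/230) + 676 = 586889/390770 + 676 = 264747409/390770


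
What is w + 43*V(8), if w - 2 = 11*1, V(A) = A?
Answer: 357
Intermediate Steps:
w = 13 (w = 2 + 11*1 = 2 + 11 = 13)
w + 43*V(8) = 13 + 43*8 = 13 + 344 = 357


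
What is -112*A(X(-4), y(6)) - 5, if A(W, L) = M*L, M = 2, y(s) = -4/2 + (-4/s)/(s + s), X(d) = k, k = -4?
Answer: 4099/9 ≈ 455.44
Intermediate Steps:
X(d) = -4
y(s) = -2 - 2/s² (y(s) = -4*½ + (-4/s)/((2*s)) = -2 + (-4/s)*(1/(2*s)) = -2 - 2/s²)
A(W, L) = 2*L
-112*A(X(-4), y(6)) - 5 = -224*(-2 - 2/6²) - 5 = -224*(-2 - 2*1/36) - 5 = -224*(-2 - 1/18) - 5 = -224*(-37)/18 - 5 = -112*(-37/9) - 5 = 4144/9 - 5 = 4099/9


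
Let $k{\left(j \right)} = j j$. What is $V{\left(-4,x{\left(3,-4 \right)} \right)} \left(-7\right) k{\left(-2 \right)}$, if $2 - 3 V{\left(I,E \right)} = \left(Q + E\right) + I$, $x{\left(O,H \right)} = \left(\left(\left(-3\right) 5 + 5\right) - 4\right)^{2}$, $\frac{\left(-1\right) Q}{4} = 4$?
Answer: $1624$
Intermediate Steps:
$Q = -16$ ($Q = \left(-4\right) 4 = -16$)
$k{\left(j \right)} = j^{2}$
$x{\left(O,H \right)} = 196$ ($x{\left(O,H \right)} = \left(\left(-15 + 5\right) - 4\right)^{2} = \left(-10 - 4\right)^{2} = \left(-14\right)^{2} = 196$)
$V{\left(I,E \right)} = 6 - \frac{E}{3} - \frac{I}{3}$ ($V{\left(I,E \right)} = \frac{2}{3} - \frac{\left(-16 + E\right) + I}{3} = \frac{2}{3} - \frac{-16 + E + I}{3} = \frac{2}{3} - \left(- \frac{16}{3} + \frac{E}{3} + \frac{I}{3}\right) = 6 - \frac{E}{3} - \frac{I}{3}$)
$V{\left(-4,x{\left(3,-4 \right)} \right)} \left(-7\right) k{\left(-2 \right)} = \left(6 - \frac{196}{3} - - \frac{4}{3}\right) \left(-7\right) \left(-2\right)^{2} = \left(6 - \frac{196}{3} + \frac{4}{3}\right) \left(-7\right) 4 = \left(-58\right) \left(-7\right) 4 = 406 \cdot 4 = 1624$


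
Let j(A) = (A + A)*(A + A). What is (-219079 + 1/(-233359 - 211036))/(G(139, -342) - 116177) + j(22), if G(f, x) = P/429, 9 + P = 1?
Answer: 42921495859861894/22148620580695 ≈ 1937.9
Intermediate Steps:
P = -8 (P = -9 + 1 = -8)
G(f, x) = -8/429
j(A) = 4*A² (j(A) = (2*A)*(2*A) = 4*A²)
(-219079 + 1/(-233359 - 211036))/(G(139, -342) - 116177) + j(22) = (-219079 + 1/(-233359 - 211036))/(-8/429 - 116177) + 4*22² = (-219079 + 1/(-444395))/(-49839941/429) + 4*484 = (-219079 - 1/444395)*(-429/49839941) + 1936 = -97357612206/444395*(-429/49839941) + 1936 = 41766415636374/22148620580695 + 1936 = 42921495859861894/22148620580695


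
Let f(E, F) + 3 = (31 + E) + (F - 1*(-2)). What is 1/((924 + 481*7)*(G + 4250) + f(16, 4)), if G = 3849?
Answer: 1/34752859 ≈ 2.8775e-8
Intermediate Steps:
f(E, F) = 30 + E + F (f(E, F) = -3 + ((31 + E) + (F - 1*(-2))) = -3 + ((31 + E) + (F + 2)) = -3 + ((31 + E) + (2 + F)) = -3 + (33 + E + F) = 30 + E + F)
1/((924 + 481*7)*(G + 4250) + f(16, 4)) = 1/((924 + 481*7)*(3849 + 4250) + (30 + 16 + 4)) = 1/((924 + 3367)*8099 + 50) = 1/(4291*8099 + 50) = 1/(34752809 + 50) = 1/34752859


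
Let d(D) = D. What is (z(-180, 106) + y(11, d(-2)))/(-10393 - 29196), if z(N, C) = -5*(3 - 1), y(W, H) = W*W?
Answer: -111/39589 ≈ -0.0028038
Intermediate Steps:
y(W, H) = W²
z(N, C) = -10 (z(N, C) = -5*2 = -10)
(z(-180, 106) + y(11, d(-2)))/(-10393 - 29196) = (-10 + 11²)/(-10393 - 29196) = (-10 + 121)/(-39589) = 111*(-1/39589) = -111/39589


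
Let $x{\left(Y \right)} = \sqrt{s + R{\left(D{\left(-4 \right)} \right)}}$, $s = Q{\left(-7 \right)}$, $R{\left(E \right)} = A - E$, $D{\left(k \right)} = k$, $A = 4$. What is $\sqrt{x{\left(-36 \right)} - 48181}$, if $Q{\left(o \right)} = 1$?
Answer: $i \sqrt{48178} \approx 219.49 i$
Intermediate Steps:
$R{\left(E \right)} = 4 - E$
$s = 1$
$x{\left(Y \right)} = 3$ ($x{\left(Y \right)} = \sqrt{1 + \left(4 - -4\right)} = \sqrt{1 + \left(4 + 4\right)} = \sqrt{1 + 8} = \sqrt{9} = 3$)
$\sqrt{x{\left(-36 \right)} - 48181} = \sqrt{3 - 48181} = \sqrt{-48178} = i \sqrt{48178}$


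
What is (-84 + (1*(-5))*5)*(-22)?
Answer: 2398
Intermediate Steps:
(-84 + (1*(-5))*5)*(-22) = (-84 - 5*5)*(-22) = (-84 - 25)*(-22) = -109*(-22) = 2398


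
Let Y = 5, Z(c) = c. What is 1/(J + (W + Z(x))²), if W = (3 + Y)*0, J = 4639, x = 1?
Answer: 1/4640 ≈ 0.00021552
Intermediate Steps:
W = 0 (W = (3 + 5)*0 = 8*0 = 0)
1/(J + (W + Z(x))²) = 1/(4639 + (0 + 1)²) = 1/(4639 + 1²) = 1/(4639 + 1) = 1/4640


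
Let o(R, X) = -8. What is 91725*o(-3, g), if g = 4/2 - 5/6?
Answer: -733800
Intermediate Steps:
g = 7/6 (g = 4*(½) - 5*⅙ = 2 - ⅚ = 7/6 ≈ 1.1667)
91725*o(-3, g) = 91725*(-8) = -733800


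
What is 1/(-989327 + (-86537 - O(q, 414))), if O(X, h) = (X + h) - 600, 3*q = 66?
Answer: -1/1075700 ≈ -9.2963e-7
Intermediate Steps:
q = 22 (q = (1/3)*66 = 22)
O(X, h) = -600 + X + h
1/(-989327 + (-86537 - O(q, 414))) = 1/(-989327 + (-86537 - (-600 + 22 + 414))) = 1/(-989327 + (-86537 - 1*(-164))) = 1/(-989327 + (-86537 + 164)) = 1/(-989327 - 86373) = 1/(-1075700) = -1/1075700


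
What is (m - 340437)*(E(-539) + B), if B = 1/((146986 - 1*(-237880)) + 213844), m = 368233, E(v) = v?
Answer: -4484949767722/299355 ≈ -1.4982e+7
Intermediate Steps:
B = 1/598710 (B = 1/((146986 + 237880) + 213844) = 1/(384866 + 213844) = 1/598710 ≈ 1.6703e-6)
(m - 340437)*(E(-539) + B) = (368233 - 340437)*(-539 + 1/598710) = 27796*(-322704689/598710) = -4484949767722/299355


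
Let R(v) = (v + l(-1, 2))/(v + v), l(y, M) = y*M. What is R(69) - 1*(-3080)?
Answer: 425107/138 ≈ 3080.5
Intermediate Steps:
l(y, M) = M*y
R(v) = (-2 + v)/(2*v) (R(v) = (v + 2*(-1))/(v + v) = (v - 2)/((2*v)) = (-2 + v)*(1/(2*v)) = (-2 + v)/(2*v))
R(69) - 1*(-3080) = (½)*(-2 + 69)/69 - 1*(-3080) = (½)*(1/69)*67 + 3080 = 67/138 + 3080 = 425107/138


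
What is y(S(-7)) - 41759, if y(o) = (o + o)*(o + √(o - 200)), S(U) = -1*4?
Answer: -41727 - 16*I*√51 ≈ -41727.0 - 114.26*I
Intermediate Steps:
S(U) = -4
y(o) = 2*o*(o + √(-200 + o)) (y(o) = (2*o)*(o + √(-200 + o)) = 2*o*(o + √(-200 + o)))
y(S(-7)) - 41759 = 2*(-4)*(-4 + √(-200 - 4)) - 41759 = 2*(-4)*(-4 + √(-204)) - 41759 = 2*(-4)*(-4 + 2*I*√51) - 41759 = (32 - 16*I*√51) - 41759 = -41727 - 16*I*√51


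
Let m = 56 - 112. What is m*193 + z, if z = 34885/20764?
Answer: -224382427/20764 ≈ -10806.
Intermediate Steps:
m = -56
z = 34885/20764 (z = 34885*(1/20764) = 34885/20764 ≈ 1.6801)
m*193 + z = -56*193 + 34885/20764 = -10808 + 34885/20764 = -224382427/20764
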